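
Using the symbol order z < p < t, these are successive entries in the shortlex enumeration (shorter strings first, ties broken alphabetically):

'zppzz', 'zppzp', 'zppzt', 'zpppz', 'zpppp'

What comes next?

zpppt

Find the rightmost character of zpppp below t, bump it to the next letter, and reset everything to its right to z.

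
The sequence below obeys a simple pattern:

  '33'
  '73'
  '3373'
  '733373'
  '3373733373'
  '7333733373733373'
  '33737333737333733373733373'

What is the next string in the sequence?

733373337373337333737333737333733373733373

This is a Fibonacci-style word recurrence s(k) = s(k−2)·s(k−1): e.g. 33·73 = 3373.
So term 8 is 7333733373733373·33737333737333733373733373.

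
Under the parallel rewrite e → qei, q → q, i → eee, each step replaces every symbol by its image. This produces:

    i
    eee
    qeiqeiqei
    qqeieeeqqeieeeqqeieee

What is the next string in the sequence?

φ(qqeieeeqqeieeeqqeieee) expands symbol-by-symbol to q q qei eee qei qei qei q q qei eee qei qei qei q q qei eee qei qei qei; joining the 21 pieces gives the next term.

qqqeieeeqeiqeiqeiqqqeieeeqeiqeiqeiqqqeieeeqeiqeiqei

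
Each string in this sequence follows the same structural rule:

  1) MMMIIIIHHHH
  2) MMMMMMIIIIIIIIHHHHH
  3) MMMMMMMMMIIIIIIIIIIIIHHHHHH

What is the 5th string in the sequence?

Term n consists of 3n M's, followed by 4n I's, followed by n+3 H's (n = 1, 2, …).
For term 5, n = 5, so the run lengths are 15, 20, 8.

MMMMMMMMMMMMMMMIIIIIIIIIIIIIIIIIIIIHHHHHHHH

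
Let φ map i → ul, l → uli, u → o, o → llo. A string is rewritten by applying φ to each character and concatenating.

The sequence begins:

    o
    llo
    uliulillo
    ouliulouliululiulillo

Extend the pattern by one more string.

Rewriting the 21 symbols of ouliulouliululiulillo one by one yields llo o uli ul o uli llo o uli ul o uli o uli ul o uli ul uli uli llo; concatenated:

lloouliuloulilloouliulouliouliulouliululiulillo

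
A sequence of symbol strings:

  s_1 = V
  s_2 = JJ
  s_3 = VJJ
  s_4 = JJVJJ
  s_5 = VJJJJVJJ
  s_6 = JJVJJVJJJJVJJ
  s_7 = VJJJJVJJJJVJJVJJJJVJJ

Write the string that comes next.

Each term (from the third on) is the two preceding terms concatenated in order: term 3 = V·JJ = VJJ.
Continuing: JJVJJVJJJJVJJ · VJJJJVJJJJVJJVJJJJVJJ gives term 8.

JJVJJVJJJJVJJVJJJJVJJJJVJJVJJJJVJJ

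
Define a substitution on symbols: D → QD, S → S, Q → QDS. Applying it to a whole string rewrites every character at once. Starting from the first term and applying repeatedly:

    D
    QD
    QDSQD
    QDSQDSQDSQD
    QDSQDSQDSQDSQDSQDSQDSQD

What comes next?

Rewriting the 23 symbols of QDSQDSQDSQDSQDSQDSQDSQD one by one yields QDS QD S QDS QD S QDS QD S QDS QD S QDS QD S QDS QD S QDS QD S QDS QD; concatenated:

QDSQDSQDSQDSQDSQDSQDSQDSQDSQDSQDSQDSQDSQDSQDSQD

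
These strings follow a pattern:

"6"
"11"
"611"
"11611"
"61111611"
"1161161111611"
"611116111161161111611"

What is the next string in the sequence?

1161161111611611116111161161111611

Each term (from the third on) is the two preceding terms concatenated in order: term 3 = 6·11 = 611.
Continuing: 1161161111611 · 611116111161161111611 gives term 8.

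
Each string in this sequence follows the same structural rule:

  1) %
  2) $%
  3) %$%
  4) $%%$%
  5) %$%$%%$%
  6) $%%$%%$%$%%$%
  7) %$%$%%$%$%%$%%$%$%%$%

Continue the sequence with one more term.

From term 3 onward, concatenate the second-to-last term with the last: %·$% = %$%, $%·%$% = $%%$%, …
So term 8 is $%%$%%$%$%%$%·%$%$%%$%$%%$%%$%$%%$%.

$%%$%%$%$%%$%%$%$%%$%$%%$%%$%$%%$%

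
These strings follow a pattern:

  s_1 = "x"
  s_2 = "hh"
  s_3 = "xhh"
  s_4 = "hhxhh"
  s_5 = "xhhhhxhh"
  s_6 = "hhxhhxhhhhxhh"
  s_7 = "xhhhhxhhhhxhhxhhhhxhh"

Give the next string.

From term 3 onward, concatenate the second-to-last term with the last: x·hh = xhh, hh·xhh = hhxhh, …
So term 8 is hhxhhxhhhhxhh·xhhhhxhhhhxhhxhhhhxhh.

hhxhhxhhhhxhhxhhhhxhhhhxhhxhhhhxhh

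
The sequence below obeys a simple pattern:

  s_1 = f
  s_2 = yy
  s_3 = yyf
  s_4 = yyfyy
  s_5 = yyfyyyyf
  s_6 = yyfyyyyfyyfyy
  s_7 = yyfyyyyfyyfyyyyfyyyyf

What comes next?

This is a Fibonacci-style word recurrence s(k) = s(k−1)·s(k−2): e.g. yy·f = yyf.
So term 8 is yyfyyyyfyyfyyyyfyyyyf·yyfyyyyfyyfyy.

yyfyyyyfyyfyyyyfyyyyfyyfyyyyfyyfyy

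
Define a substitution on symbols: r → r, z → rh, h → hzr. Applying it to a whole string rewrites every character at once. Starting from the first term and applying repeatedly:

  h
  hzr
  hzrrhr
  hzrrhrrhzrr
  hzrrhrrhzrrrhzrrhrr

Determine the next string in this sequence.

hzrrhrrhzrrrhzrrhrrrhzrrhrrhzrrr

Applying the rule to each of the 19 symbols of hzrrhrrhzrrrhzrrhrr gives the pieces hzr rh r r hzr r r hzr rh r r r hzr rh r r hzr r r, which concatenate to the answer.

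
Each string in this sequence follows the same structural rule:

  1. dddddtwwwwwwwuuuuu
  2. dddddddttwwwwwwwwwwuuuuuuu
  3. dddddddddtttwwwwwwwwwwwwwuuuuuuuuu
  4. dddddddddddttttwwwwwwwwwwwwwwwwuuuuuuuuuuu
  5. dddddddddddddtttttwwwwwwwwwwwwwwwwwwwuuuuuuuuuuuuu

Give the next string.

dddddddddddddddttttttwwwwwwwwwwwwwwwwwwwwwwuuuuuuuuuuuuuuu

Each string has the form d^{2n-1} t^{n-2} w^{3n-2} u^{2n-1}, where the shown terms are n = 3, 4, 5, 6, 7.
Setting n = 8 gives 15, 6, 22, 15 characters in each block.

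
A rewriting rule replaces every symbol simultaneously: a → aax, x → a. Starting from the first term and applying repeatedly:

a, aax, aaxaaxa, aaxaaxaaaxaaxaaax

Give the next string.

aaxaaxaaaxaaxaaaxaaxaaxaaaxaaxaaaxaaxaaxa

Replace each of the 17 characters of aaxaaxaaaxaaxaaax in place — aax aax a aax aax a aax aax aax a aax aax a aax aax aax a — and concatenate.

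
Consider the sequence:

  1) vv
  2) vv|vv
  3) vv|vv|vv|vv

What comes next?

vv|vv|vv|vv|vv|vv|vv|vv

s(k+1) = s(k)·|·s(k) — each term doubles the last with '|' between the halves.
So the next term is two copies of vv|vv|vv|vv with '|' between the halves.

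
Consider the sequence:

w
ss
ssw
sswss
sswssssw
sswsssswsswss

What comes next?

From term 3 onward, concatenate the last term with the second-to-last: ss·w = ssw, ssw·ss = sswss, …
The next term joins sswsssswsswss and sswssssw.

sswsssswsswsssswssssw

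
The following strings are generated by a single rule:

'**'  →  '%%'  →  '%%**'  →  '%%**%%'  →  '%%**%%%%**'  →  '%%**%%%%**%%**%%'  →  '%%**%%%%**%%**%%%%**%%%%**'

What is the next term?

From term 3 onward, concatenate the last term with the second-to-last: %%·** = %%**, %%**·%% = %%**%%, …
Continuing: %%**%%%%**%%**%%%%**%%%%** · %%**%%%%**%%**%% gives term 8.

%%**%%%%**%%**%%%%**%%%%**%%**%%%%**%%**%%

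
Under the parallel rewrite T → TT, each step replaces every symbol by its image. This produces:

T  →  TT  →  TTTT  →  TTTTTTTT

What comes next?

TTTTTTTTTTTTTTTT

Rewriting each symbol of TTTTTTTT: T→TT, T→TT, T→TT, T→TT, T→TT, T→TT, T→TT, T→TT, which concatenates to TT TT TT TT TT TT TT TT.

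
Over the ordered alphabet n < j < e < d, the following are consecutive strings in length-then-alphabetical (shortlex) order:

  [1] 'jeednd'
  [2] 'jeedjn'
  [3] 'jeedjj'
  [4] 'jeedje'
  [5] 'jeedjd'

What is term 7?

Continuing the enumeration 2 steps past jeedjd: jeedjd → jeeden → (answer).

jeedej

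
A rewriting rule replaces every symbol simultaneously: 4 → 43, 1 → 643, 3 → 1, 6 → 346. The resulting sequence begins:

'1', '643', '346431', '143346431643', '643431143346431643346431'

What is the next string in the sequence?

Rewriting the 24 symbols of 643431143346431643346431 one by one yields 346 43 1 43 1 643 643 43 1 1 43 346 43 1 643 346 43 1 1 43 346 43 1 643; concatenated:

346431431643643431143346431643346431143346431643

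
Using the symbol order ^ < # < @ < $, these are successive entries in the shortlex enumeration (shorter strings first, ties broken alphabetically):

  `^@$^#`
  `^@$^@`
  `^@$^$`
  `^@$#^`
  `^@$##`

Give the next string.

^@$#@

The successor of ^@$## increments the rightmost position that isn't already $ and resets every position after it to ^.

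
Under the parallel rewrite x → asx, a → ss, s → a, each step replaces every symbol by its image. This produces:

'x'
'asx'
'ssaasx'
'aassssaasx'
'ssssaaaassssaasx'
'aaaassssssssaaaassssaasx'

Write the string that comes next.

ssssssssaaaaaaaassssssssaaaassssaasx

φ(aaaassssssssaaaassssaasx) expands symbol-by-symbol to ss ss ss ss a a a a a a a a ss ss ss ss a a a a ss ss a asx; joining the 24 pieces gives the next term.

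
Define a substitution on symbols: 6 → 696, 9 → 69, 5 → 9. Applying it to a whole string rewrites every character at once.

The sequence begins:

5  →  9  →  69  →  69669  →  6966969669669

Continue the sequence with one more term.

6966969669669696696966966969669669

Replace each of the 13 characters of 6966969669669 in place — 696 69 696 696 69 696 69 696 696 69 696 696 69 — and concatenate.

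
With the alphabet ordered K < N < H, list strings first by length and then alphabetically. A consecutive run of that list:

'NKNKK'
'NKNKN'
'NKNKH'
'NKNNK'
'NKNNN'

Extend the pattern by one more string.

Find the rightmost character of NKNNN below H, bump it to the next letter, and reset everything to its right to K.

NKNNH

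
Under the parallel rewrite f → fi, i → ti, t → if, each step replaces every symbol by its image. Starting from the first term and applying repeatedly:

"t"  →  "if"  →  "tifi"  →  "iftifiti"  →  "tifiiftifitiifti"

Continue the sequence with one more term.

iftifititifiiftifitiiftitifiifti

φ(tifiiftifitiifti) expands symbol-by-symbol to if ti fi ti ti fi if ti fi ti if ti ti fi if ti; joining the 16 pieces gives the next term.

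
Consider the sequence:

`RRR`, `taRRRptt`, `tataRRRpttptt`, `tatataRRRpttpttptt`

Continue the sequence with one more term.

tatatataRRRpttpttpttptt

s(k+1) = ta·s(k)·ptt, so each term gains ta as a prefix and ptt as a suffix.
One more step from tatataRRRpttpttptt gives the answer.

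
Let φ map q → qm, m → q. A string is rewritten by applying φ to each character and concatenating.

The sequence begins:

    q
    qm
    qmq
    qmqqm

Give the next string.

Rewriting each symbol of qmqqm: q→qm, m→q, q→qm, q→qm, m→q, which concatenates to qm q qm qm q.

qmqqmqmq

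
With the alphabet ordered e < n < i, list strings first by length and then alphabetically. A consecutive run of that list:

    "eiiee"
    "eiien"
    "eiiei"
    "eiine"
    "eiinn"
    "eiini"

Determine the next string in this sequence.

The successor of eiini increments the rightmost position that isn't already i and resets every position after it to e.

eiiie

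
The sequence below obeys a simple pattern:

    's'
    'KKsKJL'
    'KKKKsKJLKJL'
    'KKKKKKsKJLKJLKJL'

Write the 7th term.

Every step adds KK to the front and KJL to the end of the previous string.
From KKKKKKsKJLKJLKJL, 3 further steps: KKKKKKsKJLKJLKJL → KKKKKKKKsKJLKJLKJLKJL → KKKKKKKKKKsKJLKJLKJLKJLKJL → (answer).

KKKKKKKKKKKKsKJLKJLKJLKJLKJLKJL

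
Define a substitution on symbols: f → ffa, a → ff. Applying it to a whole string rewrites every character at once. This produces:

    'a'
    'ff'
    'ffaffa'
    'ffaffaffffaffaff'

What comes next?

Rewriting the 16 symbols of ffaffaffffaffaff one by one yields ffa ffa ff ffa ffa ff ffa ffa ffa ffa ff ffa ffa ff ffa ffa; concatenated:

ffaffaffffaffaffffaffaffaffaffffaffaffffaffa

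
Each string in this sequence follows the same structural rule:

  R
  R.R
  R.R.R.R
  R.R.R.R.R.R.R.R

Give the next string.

s(k+1) = s(k)·.·s(k) — each term doubles the last with '.' between the halves.
Doubling R.R.R.R.R.R.R.R with '.' between the halves:

R.R.R.R.R.R.R.R.R.R.R.R.R.R.R.R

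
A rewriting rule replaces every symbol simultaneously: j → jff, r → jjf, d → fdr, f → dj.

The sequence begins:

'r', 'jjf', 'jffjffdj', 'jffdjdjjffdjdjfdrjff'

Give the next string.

jffdjdjfdrjfffdrjffjffdjdjfdrjfffdrjffdjfdrjjfjffdjdj

Replace each of the 20 characters of jffdjdjjffdjdjfdrjff in place — jff dj dj fdr jff fdr jff jff dj dj fdr jff fdr jff dj fdr jjf jff dj dj — and concatenate.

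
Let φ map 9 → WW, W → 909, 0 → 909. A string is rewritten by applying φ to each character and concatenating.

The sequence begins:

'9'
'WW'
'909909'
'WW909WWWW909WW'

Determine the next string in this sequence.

Rewriting the 14 symbols of WW909WWWW909WW one by one yields 909 909 WW 909 WW 909 909 909 909 WW 909 WW 909 909; concatenated:

909909WW909WW909909909909WW909WW909909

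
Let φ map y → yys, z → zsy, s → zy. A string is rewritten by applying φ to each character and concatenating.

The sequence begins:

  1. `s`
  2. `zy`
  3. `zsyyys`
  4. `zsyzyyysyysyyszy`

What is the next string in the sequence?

Applying the rule to each of the 16 symbols of zsyzyyysyysyyszy gives the pieces zsy zy yys zsy yys yys yys zy yys yys zy yys yys zy zsy yys, which concatenate to the answer.

zsyzyyyszsyyysyysyyszyyysyyszyyysyyszyzsyyys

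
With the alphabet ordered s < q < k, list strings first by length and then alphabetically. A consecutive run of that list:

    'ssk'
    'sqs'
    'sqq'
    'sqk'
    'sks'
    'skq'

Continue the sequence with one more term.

Find the rightmost character of skq below k, bump it to the next letter, and reset everything to its right to s.

skk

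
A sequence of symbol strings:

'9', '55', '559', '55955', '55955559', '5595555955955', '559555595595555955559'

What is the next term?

5595555955955559555595595555955955

Each term (from the third on) is the previous term followed by the one before it: term 3 = 55·9 = 559.
The next term joins 559555595595555955559 and 5595555955955.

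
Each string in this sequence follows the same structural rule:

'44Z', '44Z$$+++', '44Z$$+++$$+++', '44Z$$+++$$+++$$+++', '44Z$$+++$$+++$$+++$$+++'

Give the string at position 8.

Every step adds $$+++ to the end: s(k+1) = s(k)·$$+++.
From 44Z$$+++$$+++$$+++$$+++, 3 further steps: 44Z$$+++$$+++$$+++$$+++ → 44Z$$+++$$+++$$+++$$+++$$+++ → 44Z$$+++$$+++$$+++$$+++$$+++$$+++ → (answer).

44Z$$+++$$+++$$+++$$+++$$+++$$+++$$+++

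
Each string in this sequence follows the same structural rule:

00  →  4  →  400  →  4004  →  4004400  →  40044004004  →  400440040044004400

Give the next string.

This is a Fibonacci-style word recurrence s(k) = s(k−1)·s(k−2): e.g. 4·00 = 400.
So term 8 is 400440040044004400·40044004004.

40044004004400440040044004004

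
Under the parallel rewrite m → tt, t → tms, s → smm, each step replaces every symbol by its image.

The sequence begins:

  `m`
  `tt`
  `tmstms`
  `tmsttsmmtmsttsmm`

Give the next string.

φ(tmsttsmmtmsttsmm) expands symbol-by-symbol to tms tt smm tms tms smm tt tt tms tt smm tms tms smm tt tt; joining the 16 pieces gives the next term.

tmsttsmmtmstmssmmtttttmsttsmmtmstmssmmtttt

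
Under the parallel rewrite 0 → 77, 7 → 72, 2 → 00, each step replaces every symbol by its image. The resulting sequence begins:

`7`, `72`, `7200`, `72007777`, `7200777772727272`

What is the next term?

Rewriting the 16 symbols of 7200777772727272 one by one yields 72 00 77 77 72 72 72 72 72 00 72 00 72 00 72 00; concatenated:

72007777727272727200720072007200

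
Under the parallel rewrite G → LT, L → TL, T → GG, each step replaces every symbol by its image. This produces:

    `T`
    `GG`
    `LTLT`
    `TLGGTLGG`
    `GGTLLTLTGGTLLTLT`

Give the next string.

LTLTGGTLTLGGTLGGLTLTGGTLTLGGTLGG

Applying the rule to each of the 16 symbols of GGTLLTLTGGTLLTLT gives the pieces LT LT GG TL TL GG TL GG LT LT GG TL TL GG TL GG, which concatenate to the answer.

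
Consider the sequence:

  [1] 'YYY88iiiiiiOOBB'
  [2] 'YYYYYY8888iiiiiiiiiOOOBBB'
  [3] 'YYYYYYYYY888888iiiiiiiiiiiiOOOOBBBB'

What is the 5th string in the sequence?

Term n consists of 3n Y's, followed by 2n 8's, followed by 3n+3 i's, followed by n+1 O's, followed by n+1 B's (n = 1, 2, …).
For term 5, n = 5, so the run lengths are 15, 10, 18, 6, 6.

YYYYYYYYYYYYYYY8888888888iiiiiiiiiiiiiiiiiiOOOOOOBBBBBB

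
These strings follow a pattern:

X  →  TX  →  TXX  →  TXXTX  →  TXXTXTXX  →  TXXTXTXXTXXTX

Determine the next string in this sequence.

From term 3 onward, concatenate the last term with the second-to-last: TX·X = TXX, TXX·TX = TXXTX, …
So term 7 is TXXTXTXXTXXTX·TXXTXTXX.

TXXTXTXXTXXTXTXXTXTXX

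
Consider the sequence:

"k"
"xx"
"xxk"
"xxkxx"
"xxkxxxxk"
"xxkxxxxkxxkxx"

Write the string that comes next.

From term 3 onward, concatenate the last term with the second-to-last: xx·k = xxk, xxk·xx = xxkxx, …
Continuing: xxkxxxxkxxkxx · xxkxxxxk gives term 7.

xxkxxxxkxxkxxxxkxxxxk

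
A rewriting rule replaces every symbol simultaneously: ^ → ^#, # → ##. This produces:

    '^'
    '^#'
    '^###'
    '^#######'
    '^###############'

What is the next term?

Applying the rule to each of the 16 symbols of ^############### gives the pieces ^# ## ## ## ## ## ## ## ## ## ## ## ## ## ## ##, which concatenate to the answer.

^###############################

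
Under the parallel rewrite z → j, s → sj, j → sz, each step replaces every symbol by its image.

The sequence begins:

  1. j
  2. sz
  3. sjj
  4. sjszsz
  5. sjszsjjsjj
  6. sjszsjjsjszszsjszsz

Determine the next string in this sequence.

Rewriting the 19 symbols of sjszsjjsjszszsjszsz one by one yields sj sz sj j sj sz sz sj sz sj j sj j sj sz sj j sj j; concatenated:

sjszsjjsjszszsjszsjjsjjsjszsjjsjj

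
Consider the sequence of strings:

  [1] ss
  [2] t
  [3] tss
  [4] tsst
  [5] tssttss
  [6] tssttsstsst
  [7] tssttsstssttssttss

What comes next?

tssttsstssttssttsstssttsstsst

From term 3 onward, concatenate the last term with the second-to-last: t·ss = tss, tss·t = tsst, …
The next term joins tssttsstssttssttss and tssttsstsst.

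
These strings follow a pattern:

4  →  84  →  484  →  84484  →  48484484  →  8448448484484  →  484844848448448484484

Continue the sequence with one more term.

8448448484484484844848448448484484

Each term (from the third on) is the two preceding terms concatenated in order: term 3 = 4·84 = 484.
Continuing: 8448448484484 · 484844848448448484484 gives term 8.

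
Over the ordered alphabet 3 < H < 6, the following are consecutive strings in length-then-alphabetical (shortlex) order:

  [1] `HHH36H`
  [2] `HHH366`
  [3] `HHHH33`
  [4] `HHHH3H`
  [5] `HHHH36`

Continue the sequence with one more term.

The successor of HHHH36 increments the rightmost position that isn't already 6 and resets every position after it to 3.

HHHHH3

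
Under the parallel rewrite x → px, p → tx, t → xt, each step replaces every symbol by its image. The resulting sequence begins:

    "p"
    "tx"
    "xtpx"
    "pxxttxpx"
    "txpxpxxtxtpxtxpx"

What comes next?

xtpxtxpxtxpxpxxtpxxttxpxxtpxtxpx

φ(txpxpxxtxtpxtxpx) expands symbol-by-symbol to xt px tx px tx px px xt px xt tx px xt px tx px; joining the 16 pieces gives the next term.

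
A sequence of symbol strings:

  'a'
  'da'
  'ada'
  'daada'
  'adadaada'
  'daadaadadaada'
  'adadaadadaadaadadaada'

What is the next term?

Each term (from the third on) is the two preceding terms concatenated in order: term 3 = a·da = ada.
So term 8 is daadaadadaada·adadaadadaadaadadaada.

daadaadadaadaadadaadadaadaadadaada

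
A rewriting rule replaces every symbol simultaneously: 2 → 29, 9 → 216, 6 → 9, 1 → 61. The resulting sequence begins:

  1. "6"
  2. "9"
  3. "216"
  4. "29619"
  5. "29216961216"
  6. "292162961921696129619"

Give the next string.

2921629619292169612162961921696129216961216

Replace each of the 21 characters of 292162961921696129619 in place — 29 216 29 61 9 29 216 9 61 216 29 61 9 216 9 61 29 216 9 61 216 — and concatenate.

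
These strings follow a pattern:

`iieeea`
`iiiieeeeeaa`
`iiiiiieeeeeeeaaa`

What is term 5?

The n-th term is 2n i's then 2n+1 e's then n a's (n = 1, 2, …).
At n = 5 the blocks have lengths 10, 11, 5.

iiiiiiiiiieeeeeeeeeeeaaaaa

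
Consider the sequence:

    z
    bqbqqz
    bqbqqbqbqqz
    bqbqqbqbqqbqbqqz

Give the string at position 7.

Every step adds bqbqq at the front: s(k+1) = bqbqq·s(k).
From bqbqqbqbqqbqbqqz, 3 further steps: bqbqqbqbqqbqbqqz → bqbqqbqbqqbqbqqbqbqqz → bqbqqbqbqqbqbqqbqbqqbqbqqz → (answer).

bqbqqbqbqqbqbqqbqbqqbqbqqbqbqqz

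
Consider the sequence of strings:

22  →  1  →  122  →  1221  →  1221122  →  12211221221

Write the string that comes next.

From term 3 onward, concatenate the last term with the second-to-last: 1·22 = 122, 122·1 = 1221, …
Continuing: 12211221221 · 1221122 gives term 7.

122112212211221122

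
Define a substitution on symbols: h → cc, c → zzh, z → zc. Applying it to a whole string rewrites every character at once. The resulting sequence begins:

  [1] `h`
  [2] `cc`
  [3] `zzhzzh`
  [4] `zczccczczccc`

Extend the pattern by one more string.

Rewriting each symbol of zczccczczccc: z→zc, c→zzh, z→zc, c→zzh, c→zzh, c→zzh, z→zc, c→zzh, z→zc, c→zzh, c→zzh, c→zzh, which concatenates to zc zzh zc zzh zzh zzh zc zzh zc zzh zzh zzh.

zczzhzczzhzzhzzhzczzhzczzhzzhzzh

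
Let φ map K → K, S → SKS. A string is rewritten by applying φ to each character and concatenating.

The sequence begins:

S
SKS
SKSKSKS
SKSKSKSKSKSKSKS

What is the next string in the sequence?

SKSKSKSKSKSKSKSKSKSKSKSKSKSKSKS

Applying the rule to each of the 15 symbols of SKSKSKSKSKSKSKS gives the pieces SKS K SKS K SKS K SKS K SKS K SKS K SKS K SKS, which concatenate to the answer.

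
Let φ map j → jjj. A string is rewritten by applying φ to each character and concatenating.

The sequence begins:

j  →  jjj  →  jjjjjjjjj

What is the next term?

Expanding jjjjjjjjj: j→jjj, j→jjj, j→jjj, j→jjj, j→jjj, j→jjj, j→jjj, j→jjj, j→jjj. Concatenated: jjj jjj jjj jjj jjj jjj jjj jjj jjj.

jjjjjjjjjjjjjjjjjjjjjjjjjjj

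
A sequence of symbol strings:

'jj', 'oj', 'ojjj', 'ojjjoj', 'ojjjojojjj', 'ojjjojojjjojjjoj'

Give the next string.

ojjjojojjjojjjojojjjojojjj

Each term (from the third on) is the previous term followed by the one before it: term 3 = oj·jj = ojjj.
Continuing: ojjjojojjjojjjoj · ojjjojojjj gives term 7.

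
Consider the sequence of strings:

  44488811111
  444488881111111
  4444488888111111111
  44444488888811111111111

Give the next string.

Each string has the form 4^{n} 8^{n} 1^{2n-1}, where the shown terms are n = 3, 4, 5, 6.
At n = 7 the blocks have lengths 7, 7, 13.

444444488888881111111111111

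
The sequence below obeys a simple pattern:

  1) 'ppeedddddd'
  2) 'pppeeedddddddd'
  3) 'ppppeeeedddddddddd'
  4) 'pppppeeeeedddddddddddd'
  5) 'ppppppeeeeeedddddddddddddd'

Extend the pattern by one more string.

Reading off run lengths: p runs 2, 3, 4, 5, 6; e runs 2, 3, 4, 5, 6; d runs 6, 8, 10, 12, 14 — each is linear in n, where the shown terms are n = 3, 4, 5, 6, 7.
Setting n = 8 gives 7, 7, 16 characters in each block.

pppppppeeeeeeedddddddddddddddd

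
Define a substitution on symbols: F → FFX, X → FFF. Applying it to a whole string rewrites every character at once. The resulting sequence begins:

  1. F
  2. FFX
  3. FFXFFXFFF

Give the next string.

Apply φ to FFXFFXFFF symbol by symbol: F→FFX, F→FFX, X→FFF, F→FFX, F→FFX, X→FFF, F→FFX, F→FFX, F→FFX; joined: FFX FFX FFF FFX FFX FFF FFX FFX FFX.

FFXFFXFFFFFXFFXFFFFFXFFXFFX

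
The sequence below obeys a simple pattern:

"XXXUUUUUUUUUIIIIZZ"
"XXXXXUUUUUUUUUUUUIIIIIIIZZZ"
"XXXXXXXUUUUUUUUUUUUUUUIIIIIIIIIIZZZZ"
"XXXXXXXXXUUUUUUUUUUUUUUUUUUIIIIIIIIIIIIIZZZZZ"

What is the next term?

XXXXXXXXXXXUUUUUUUUUUUUUUUUUUUUUIIIIIIIIIIIIIIIIZZZZZZ

Each string has the form X^{2n-1} U^{3n+3} I^{3n-2} Z^{n}, where the shown terms are n = 2, 3, 4, 5.
For the next term, n = 6, so the run lengths are 11, 21, 16, 6.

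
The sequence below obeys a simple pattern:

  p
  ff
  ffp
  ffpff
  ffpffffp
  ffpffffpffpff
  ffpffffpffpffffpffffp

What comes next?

ffpffffpffpffffpffffpffpffffpffpff

From term 3 onward, concatenate the last term with the second-to-last: ff·p = ffp, ffp·ff = ffpff, …
The next term joins ffpffffpffpffffpffffp and ffpffffpffpff.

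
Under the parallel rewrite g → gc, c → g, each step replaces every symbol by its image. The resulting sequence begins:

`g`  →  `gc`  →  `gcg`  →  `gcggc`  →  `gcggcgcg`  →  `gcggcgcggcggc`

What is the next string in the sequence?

Rewriting the 13 symbols of gcggcgcggcggc one by one yields gc g gc gc g gc g gc gc g gc gc g; concatenated:

gcggcgcggcggcgcggcgcg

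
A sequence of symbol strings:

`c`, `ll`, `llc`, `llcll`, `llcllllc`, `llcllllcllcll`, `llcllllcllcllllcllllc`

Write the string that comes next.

llcllllcllcllllcllllcllcllllcllcll

This is a Fibonacci-style word recurrence s(k) = s(k−1)·s(k−2): e.g. ll·c = llc.
Continuing: llcllllcllcllllcllllc · llcllllcllcll gives term 8.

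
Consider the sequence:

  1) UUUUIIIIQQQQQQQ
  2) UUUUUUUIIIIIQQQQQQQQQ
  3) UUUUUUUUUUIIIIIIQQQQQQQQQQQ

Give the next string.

UUUUUUUUUUUUUIIIIIIIQQQQQQQQQQQQQ

Reading off run lengths: U runs 4, 7, 10; I runs 4, 5, 6; Q runs 7, 9, 11 — each is linear in n, where the shown terms are n = 2, 3, 4.
At n = 5 the blocks have lengths 13, 7, 13.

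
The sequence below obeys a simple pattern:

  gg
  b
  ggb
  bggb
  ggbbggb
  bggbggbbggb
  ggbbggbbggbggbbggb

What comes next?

From term 3 onward, concatenate the second-to-last term with the last: gg·b = ggb, b·ggb = bggb, …
So term 8 is bggbggbbggb·ggbbggbbggbggbbggb.

bggbggbbggbggbbggbbggbggbbggb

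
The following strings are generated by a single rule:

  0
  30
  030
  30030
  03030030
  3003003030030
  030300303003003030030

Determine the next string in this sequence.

3003003030030030300303003003030030

This is a Fibonacci-style word recurrence s(k) = s(k−2)·s(k−1): e.g. 0·30 = 030.
Continuing: 3003003030030 · 030300303003003030030 gives term 8.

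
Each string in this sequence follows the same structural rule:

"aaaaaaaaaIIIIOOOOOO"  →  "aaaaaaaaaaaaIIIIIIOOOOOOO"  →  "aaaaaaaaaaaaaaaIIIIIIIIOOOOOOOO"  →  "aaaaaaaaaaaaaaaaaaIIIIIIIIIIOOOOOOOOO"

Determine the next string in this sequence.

Term n consists of 3n a's, followed by 2n-2 I's, followed by n+3 O's, where the shown terms are n = 3, 4, 5, 6.
Setting n = 7 gives 21, 12, 10 characters in each block.

aaaaaaaaaaaaaaaaaaaaaIIIIIIIIIIIIOOOOOOOOOO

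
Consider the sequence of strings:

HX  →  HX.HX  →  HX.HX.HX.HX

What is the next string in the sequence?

s(k+1) = s(k)·.·s(k) — each term doubles the last with '.' between the halves.
One more doubling of HX.HX.HX.HX gives the answer.

HX.HX.HX.HX.HX.HX.HX.HX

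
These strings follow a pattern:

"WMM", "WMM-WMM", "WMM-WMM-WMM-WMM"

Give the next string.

s(k+1) = s(k)·-·s(k) — each term doubles the last with '-' between the halves.
Doubling WMM-WMM-WMM-WMM with '-' between the halves:

WMM-WMM-WMM-WMM-WMM-WMM-WMM-WMM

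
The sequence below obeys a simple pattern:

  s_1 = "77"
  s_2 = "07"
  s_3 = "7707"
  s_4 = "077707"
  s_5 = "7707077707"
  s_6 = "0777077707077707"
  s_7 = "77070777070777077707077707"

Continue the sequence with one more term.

077707770707770777070777070777077707077707

This is a Fibonacci-style word recurrence s(k) = s(k−2)·s(k−1): e.g. 77·07 = 7707.
Continuing: 0777077707077707 · 77070777070777077707077707 gives term 8.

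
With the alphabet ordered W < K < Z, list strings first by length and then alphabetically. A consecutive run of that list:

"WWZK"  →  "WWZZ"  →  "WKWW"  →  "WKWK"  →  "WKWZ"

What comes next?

WKKW

Find the rightmost character of WKWZ below Z, bump it to the next letter, and reset everything to its right to W.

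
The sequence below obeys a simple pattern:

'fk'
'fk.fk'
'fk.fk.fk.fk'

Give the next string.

Each string is two copies of the previous one joined by '.'.
One more doubling of fk.fk.fk.fk gives the answer.

fk.fk.fk.fk.fk.fk.fk.fk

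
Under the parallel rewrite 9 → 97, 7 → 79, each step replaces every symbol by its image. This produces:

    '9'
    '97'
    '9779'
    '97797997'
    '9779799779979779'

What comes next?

φ(9779799779979779) expands symbol-by-symbol to 97 79 79 97 79 97 97 79 79 97 97 79 97 79 79 97; joining the 16 pieces gives the next term.

97797997799797797997977997797997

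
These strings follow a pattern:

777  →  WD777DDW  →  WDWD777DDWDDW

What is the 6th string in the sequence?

WDWDWDWDWD777DDWDDWDDWDDWDDW

Every step adds WD to the front and DDW to the end of the previous string.
From WDWD777DDWDDW, 3 further steps: WDWD777DDWDDW → WDWDWD777DDWDDWDDW → WDWDWDWD777DDWDDWDDWDDW → (answer).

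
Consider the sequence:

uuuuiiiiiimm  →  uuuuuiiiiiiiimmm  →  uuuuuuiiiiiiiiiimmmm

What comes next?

Reading off run lengths: u runs 4, 5, 6; i runs 6, 8, 10; m runs 2, 3, 4 — each is linear in n, where the shown terms are n = 2, 3, 4.
At n = 5 the blocks have lengths 7, 12, 5.

uuuuuuuiiiiiiiiiiiimmmmm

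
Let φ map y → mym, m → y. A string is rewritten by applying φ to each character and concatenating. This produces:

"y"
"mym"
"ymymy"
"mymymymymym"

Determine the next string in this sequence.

ymymymymymymymymymymy

Apply φ to mymymymymym symbol by symbol: m→y, y→mym, m→y, y→mym, m→y, y→mym, m→y, y→mym, m→y, y→mym, m→y; joined: y mym y mym y mym y mym y mym y.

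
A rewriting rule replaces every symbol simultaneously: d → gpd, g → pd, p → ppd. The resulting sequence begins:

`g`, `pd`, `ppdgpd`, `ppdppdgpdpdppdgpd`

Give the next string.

ppdppdgpdppdppdgpdpdppdgpdppdgpdppdppdgpdpdppdgpd

Applying the rule to each of the 17 symbols of ppdppdgpdpdppdgpd gives the pieces ppd ppd gpd ppd ppd gpd pd ppd gpd ppd gpd ppd ppd gpd pd ppd gpd, which concatenate to the answer.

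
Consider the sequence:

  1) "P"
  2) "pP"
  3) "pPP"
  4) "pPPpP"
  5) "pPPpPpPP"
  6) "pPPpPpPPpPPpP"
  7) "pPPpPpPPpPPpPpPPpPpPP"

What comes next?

This is a Fibonacci-style word recurrence s(k) = s(k−1)·s(k−2): e.g. pP·P = pPP.
So term 8 is pPPpPpPPpPPpPpPPpPpPP·pPPpPpPPpPPpP.

pPPpPpPPpPPpPpPPpPpPPpPPpPpPPpPPpP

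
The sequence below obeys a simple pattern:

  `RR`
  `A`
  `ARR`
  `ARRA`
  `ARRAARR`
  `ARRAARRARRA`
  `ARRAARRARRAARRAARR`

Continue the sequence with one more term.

ARRAARRARRAARRAARRARRAARRARRA

Each term (from the third on) is the previous term followed by the one before it: term 3 = A·RR = ARR.
So term 8 is ARRAARRARRAARRAARR·ARRAARRARRA.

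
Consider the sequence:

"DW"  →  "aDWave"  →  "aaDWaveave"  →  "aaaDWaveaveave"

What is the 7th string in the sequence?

Each term wraps the previous one in a on the left and ave on the right.
From aaaDWaveaveave, 3 further steps: aaaDWaveaveave → aaaaDWaveaveaveave → aaaaaDWaveaveaveaveave → (answer).

aaaaaaDWaveaveaveaveaveave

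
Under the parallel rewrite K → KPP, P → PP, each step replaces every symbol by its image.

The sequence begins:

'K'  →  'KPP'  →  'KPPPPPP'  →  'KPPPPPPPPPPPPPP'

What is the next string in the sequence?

KPPPPPPPPPPPPPPPPPPPPPPPPPPPPPP

Replace each of the 15 characters of KPPPPPPPPPPPPPP in place — KPP PP PP PP PP PP PP PP PP PP PP PP PP PP PP — and concatenate.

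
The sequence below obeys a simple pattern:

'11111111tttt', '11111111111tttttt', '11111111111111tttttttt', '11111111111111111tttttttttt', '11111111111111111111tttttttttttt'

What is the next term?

11111111111111111111111tttttttttttttt

Term n consists of 3n+2 1's, followed by 2n t's, where the shown terms are n = 2, 3, 4, 5, 6.
Setting n = 7 gives 23, 14 characters in each block.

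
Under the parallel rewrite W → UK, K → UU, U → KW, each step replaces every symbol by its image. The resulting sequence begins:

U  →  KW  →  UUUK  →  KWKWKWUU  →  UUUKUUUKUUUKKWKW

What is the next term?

φ(UUUKUUUKUUUKKWKW) expands symbol-by-symbol to KW KW KW UU KW KW KW UU KW KW KW UU UU UK UU UK; joining the 16 pieces gives the next term.

KWKWKWUUKWKWKWUUKWKWKWUUUUUKUUUK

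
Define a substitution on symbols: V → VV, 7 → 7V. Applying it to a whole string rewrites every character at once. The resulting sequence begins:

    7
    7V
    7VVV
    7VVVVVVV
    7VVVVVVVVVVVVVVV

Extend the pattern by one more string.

φ(7VVVVVVVVVVVVVVV) expands symbol-by-symbol to 7V VV VV VV VV VV VV VV VV VV VV VV VV VV VV VV; joining the 16 pieces gives the next term.

7VVVVVVVVVVVVVVVVVVVVVVVVVVVVVVV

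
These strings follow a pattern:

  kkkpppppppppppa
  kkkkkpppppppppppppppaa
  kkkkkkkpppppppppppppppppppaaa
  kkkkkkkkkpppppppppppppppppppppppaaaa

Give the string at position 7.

kkkkkkkkkkkkkkkpppppppppppppppppppppppppppppppppppaaaaaaa

Term n consists of 2n-1 k's, followed by 4n+3 p's, followed by n-1 a's, where the shown terms are n = 2, 3, 4, 5.
For term 7, n = 8, so the run lengths are 15, 35, 7.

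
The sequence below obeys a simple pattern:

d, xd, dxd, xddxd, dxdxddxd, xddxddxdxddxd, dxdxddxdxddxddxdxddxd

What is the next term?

This is a Fibonacci-style word recurrence s(k) = s(k−2)·s(k−1): e.g. d·xd = dxd.
The next term joins xddxddxdxddxd and dxdxddxdxddxddxdxddxd.

xddxddxdxddxddxdxddxdxddxddxdxddxd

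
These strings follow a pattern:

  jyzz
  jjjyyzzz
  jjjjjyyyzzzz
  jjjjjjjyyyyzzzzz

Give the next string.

Each string has the form j^{2n-1} y^{n} z^{n+1} (n = 1, 2, …).
Setting n = 5 gives 9, 5, 6 characters in each block.

jjjjjjjjjyyyyyzzzzzz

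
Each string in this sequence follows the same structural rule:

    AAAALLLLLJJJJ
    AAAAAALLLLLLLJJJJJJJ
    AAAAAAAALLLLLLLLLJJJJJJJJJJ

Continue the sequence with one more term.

AAAAAAAAAALLLLLLLLLLLJJJJJJJJJJJJJ

Term n consists of 2n A's, followed by 2n+1 L's, followed by 3n-2 J's, where the shown terms are n = 2, 3, 4.
For the next term, n = 5, so the run lengths are 10, 11, 13.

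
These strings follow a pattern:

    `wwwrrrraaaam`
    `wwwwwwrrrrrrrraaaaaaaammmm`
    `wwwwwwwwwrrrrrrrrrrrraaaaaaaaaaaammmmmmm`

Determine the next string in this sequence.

wwwwwwwwwwwwrrrrrrrrrrrrrrrraaaaaaaaaaaaaaaammmmmmmmmm

Term n consists of 3n w's, followed by 4n r's, followed by 4n a's, followed by 3n-2 m's (n = 1, 2, …).
Setting n = 4 gives 12, 16, 16, 10 characters in each block.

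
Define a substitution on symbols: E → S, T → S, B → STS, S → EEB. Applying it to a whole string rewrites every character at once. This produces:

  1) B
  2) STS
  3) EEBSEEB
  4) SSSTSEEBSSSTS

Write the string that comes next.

EEBEEBEEBSEEBSSSTSEEBEEBEEBSEEB

Applying the rule to each of the 13 symbols of SSSTSEEBSSSTS gives the pieces EEB EEB EEB S EEB S S STS EEB EEB EEB S EEB, which concatenate to the answer.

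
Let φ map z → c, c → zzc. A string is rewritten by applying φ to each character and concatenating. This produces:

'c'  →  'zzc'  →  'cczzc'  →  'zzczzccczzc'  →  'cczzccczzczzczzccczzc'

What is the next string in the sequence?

zzczzccczzczzczzccczzccczzccczzczzczzccczzc

φ(cczzccczzczzczzccczzc) expands symbol-by-symbol to zzc zzc c c zzc zzc zzc c c zzc c c zzc c c zzc zzc zzc c c zzc; joining the 21 pieces gives the next term.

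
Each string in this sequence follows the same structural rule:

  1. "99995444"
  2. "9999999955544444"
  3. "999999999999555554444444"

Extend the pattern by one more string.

Reading off run lengths: 9 runs 4, 8, 12; 5 runs 1, 3, 5; 4 runs 3, 5, 7 — each is linear in n (n = 1, 2, …).
At n = 4 the blocks have lengths 16, 7, 9.

99999999999999995555555444444444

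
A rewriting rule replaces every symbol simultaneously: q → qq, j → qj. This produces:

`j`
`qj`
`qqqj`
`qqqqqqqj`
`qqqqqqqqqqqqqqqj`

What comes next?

Rewriting the 16 symbols of qqqqqqqqqqqqqqqj one by one yields qq qq qq qq qq qq qq qq qq qq qq qq qq qq qq qj; concatenated:

qqqqqqqqqqqqqqqqqqqqqqqqqqqqqqqj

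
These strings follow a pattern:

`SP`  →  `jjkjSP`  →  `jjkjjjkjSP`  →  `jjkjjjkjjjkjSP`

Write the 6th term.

jjkjjjkjjjkjjjkjjjkjSP

Each term is the previous one with jjkj prepended.
From jjkjjjkjjjkjSP, 2 further steps: jjkjjjkjjjkjSP → jjkjjjkjjjkjjjkjSP → (answer).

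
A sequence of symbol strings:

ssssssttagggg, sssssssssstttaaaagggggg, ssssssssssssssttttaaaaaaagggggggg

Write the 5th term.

ssssssssssssssssssssssttttttaaaaaaaaaaaaagggggggggggg

Each string has the form s^{4n+2} t^{n+1} a^{3n-2} g^{2n+2} (n = 1, 2, …).
At n = 5 the blocks have lengths 22, 6, 13, 12.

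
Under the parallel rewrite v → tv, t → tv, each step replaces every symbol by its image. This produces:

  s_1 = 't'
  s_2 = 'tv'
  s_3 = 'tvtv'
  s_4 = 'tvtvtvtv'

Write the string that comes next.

tvtvtvtvtvtvtvtv

Apply φ to tvtvtvtv symbol by symbol: t→tv, v→tv, t→tv, v→tv, t→tv, v→tv, t→tv, v→tv; joined: tv tv tv tv tv tv tv tv.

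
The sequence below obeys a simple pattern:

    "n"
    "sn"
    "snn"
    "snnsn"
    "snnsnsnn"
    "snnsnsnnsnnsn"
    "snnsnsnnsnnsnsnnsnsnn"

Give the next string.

Each term (from the third on) is the previous term followed by the one before it: term 3 = sn·n = snn.
The next term joins snnsnsnnsnnsnsnnsnsnn and snnsnsnnsnnsn.

snnsnsnnsnnsnsnnsnsnnsnnsnsnnsnnsn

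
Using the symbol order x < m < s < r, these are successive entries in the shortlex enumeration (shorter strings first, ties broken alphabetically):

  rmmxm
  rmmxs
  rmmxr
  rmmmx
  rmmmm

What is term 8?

Stepping forward 3 times from rmmmm: rmmmm → rmmms → rmmmr, then the target.

rmmsx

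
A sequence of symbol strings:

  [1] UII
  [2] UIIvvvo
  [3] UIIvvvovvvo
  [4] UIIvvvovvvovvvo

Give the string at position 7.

UIIvvvovvvovvvovvvovvvovvvo

Each term is the previous one with vvvo appended.
From UIIvvvovvvovvvo, 3 further steps: UIIvvvovvvovvvo → UIIvvvovvvovvvovvvo → UIIvvvovvvovvvovvvovvvo → (answer).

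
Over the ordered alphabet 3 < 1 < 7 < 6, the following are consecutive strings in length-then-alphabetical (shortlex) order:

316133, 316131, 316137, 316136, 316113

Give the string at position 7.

Continuing the enumeration 2 steps past 316113: 316113 → 316111 → (answer).

316117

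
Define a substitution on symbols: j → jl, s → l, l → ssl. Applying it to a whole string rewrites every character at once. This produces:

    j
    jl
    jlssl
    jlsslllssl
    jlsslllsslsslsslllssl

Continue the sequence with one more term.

jlsslllsslsslsslllsslllsslllsslsslsslllssl

Replace each of the 21 characters of jlsslllsslsslsslllssl in place — jl ssl l l ssl ssl ssl l l ssl l l ssl l l ssl ssl ssl l l ssl — and concatenate.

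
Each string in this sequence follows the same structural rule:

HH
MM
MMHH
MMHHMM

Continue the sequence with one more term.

Each term (from the third on) is the previous term followed by the one before it: term 3 = MM·HH = MMHH.
So term 5 is MMHHMM·MMHH.

MMHHMMMMHH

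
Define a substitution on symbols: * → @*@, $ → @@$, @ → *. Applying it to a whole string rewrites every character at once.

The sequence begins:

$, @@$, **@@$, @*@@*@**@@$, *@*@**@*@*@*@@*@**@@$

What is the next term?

Rewriting the 21 symbols of *@*@**@*@*@*@@*@**@@$ one by one yields @*@ * @*@ * @*@ @*@ * @*@ * @*@ * @*@ * * @*@ * @*@ @*@ * * @@$; concatenated:

@*@*@*@*@*@@*@*@*@*@*@*@*@**@*@*@*@@*@**@@$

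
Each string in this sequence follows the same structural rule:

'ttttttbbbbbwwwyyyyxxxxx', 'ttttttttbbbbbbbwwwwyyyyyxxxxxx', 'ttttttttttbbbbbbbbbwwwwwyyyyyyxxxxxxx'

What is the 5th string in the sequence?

ttttttttttttttbbbbbbbbbbbbbwwwwwwwyyyyyyyyxxxxxxxxx

The n-th term is 2n+2 t's then 2n+1 b's then n+1 w's then n+2 y's then n+3 x's, where the shown terms are n = 2, 3, 4.
For term 5, n = 6, so the run lengths are 14, 13, 7, 8, 9.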